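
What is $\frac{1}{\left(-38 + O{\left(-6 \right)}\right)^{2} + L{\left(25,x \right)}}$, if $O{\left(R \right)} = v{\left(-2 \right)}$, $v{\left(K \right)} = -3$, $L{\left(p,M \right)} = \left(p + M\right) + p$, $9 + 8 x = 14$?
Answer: $\frac{8}{13853} \approx 0.00057749$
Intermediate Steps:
$x = \frac{5}{8}$ ($x = - \frac{9}{8} + \frac{1}{8} \cdot 14 = - \frac{9}{8} + \frac{7}{4} = \frac{5}{8} \approx 0.625$)
$L{\left(p,M \right)} = M + 2 p$ ($L{\left(p,M \right)} = \left(M + p\right) + p = M + 2 p$)
$O{\left(R \right)} = -3$
$\frac{1}{\left(-38 + O{\left(-6 \right)}\right)^{2} + L{\left(25,x \right)}} = \frac{1}{\left(-38 - 3\right)^{2} + \left(\frac{5}{8} + 2 \cdot 25\right)} = \frac{1}{\left(-41\right)^{2} + \left(\frac{5}{8} + 50\right)} = \frac{1}{1681 + \frac{405}{8}} = \frac{1}{\frac{13853}{8}} = \frac{8}{13853}$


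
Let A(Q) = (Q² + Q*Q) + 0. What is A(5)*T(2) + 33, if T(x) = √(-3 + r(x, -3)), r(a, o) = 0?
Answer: 33 + 50*I*√3 ≈ 33.0 + 86.603*I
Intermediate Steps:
A(Q) = 2*Q² (A(Q) = (Q² + Q²) + 0 = 2*Q² + 0 = 2*Q²)
T(x) = I*√3 (T(x) = √(-3 + 0) = √(-3) = I*√3)
A(5)*T(2) + 33 = (2*5²)*(I*√3) + 33 = (2*25)*(I*√3) + 33 = 50*(I*√3) + 33 = 50*I*√3 + 33 = 33 + 50*I*√3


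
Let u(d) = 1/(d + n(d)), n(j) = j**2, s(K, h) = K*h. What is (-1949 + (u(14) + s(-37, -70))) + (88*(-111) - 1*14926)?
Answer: -5051129/210 ≈ -24053.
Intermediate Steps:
u(d) = 1/(d + d**2)
(-1949 + (u(14) + s(-37, -70))) + (88*(-111) - 1*14926) = (-1949 + (1/(14*(1 + 14)) - 37*(-70))) + (88*(-111) - 1*14926) = (-1949 + ((1/14)/15 + 2590)) + (-9768 - 14926) = (-1949 + ((1/14)*(1/15) + 2590)) - 24694 = (-1949 + (1/210 + 2590)) - 24694 = (-1949 + 543901/210) - 24694 = 134611/210 - 24694 = -5051129/210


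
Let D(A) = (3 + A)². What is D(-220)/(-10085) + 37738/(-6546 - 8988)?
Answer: -556034128/78330195 ≈ -7.0986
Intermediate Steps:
D(-220)/(-10085) + 37738/(-6546 - 8988) = (3 - 220)²/(-10085) + 37738/(-6546 - 8988) = (-217)²*(-1/10085) + 37738/(-15534) = 47089*(-1/10085) + 37738*(-1/15534) = -47089/10085 - 18869/7767 = -556034128/78330195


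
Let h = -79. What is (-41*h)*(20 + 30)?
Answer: 161950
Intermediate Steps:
(-41*h)*(20 + 30) = (-41*(-79))*(20 + 30) = 3239*50 = 161950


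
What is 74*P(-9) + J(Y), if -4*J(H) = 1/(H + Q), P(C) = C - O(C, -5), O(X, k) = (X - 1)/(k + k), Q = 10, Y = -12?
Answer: -5919/8 ≈ -739.88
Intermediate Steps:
O(X, k) = (-1 + X)/(2*k) (O(X, k) = (-1 + X)/((2*k)) = (-1 + X)*(1/(2*k)) = (-1 + X)/(2*k))
P(C) = -1/10 + 11*C/10 (P(C) = C - (-1 + C)/(2*(-5)) = C - (-1)*(-1 + C)/(2*5) = C - (1/10 - C/10) = C + (-1/10 + C/10) = -1/10 + 11*C/10)
J(H) = -1/(4*(10 + H)) (J(H) = -1/(4*(H + 10)) = -1/(4*(10 + H)))
74*P(-9) + J(Y) = 74*(-1/10 + (11/10)*(-9)) - 1/(40 + 4*(-12)) = 74*(-1/10 - 99/10) - 1/(40 - 48) = 74*(-10) - 1/(-8) = -740 - 1*(-1/8) = -740 + 1/8 = -5919/8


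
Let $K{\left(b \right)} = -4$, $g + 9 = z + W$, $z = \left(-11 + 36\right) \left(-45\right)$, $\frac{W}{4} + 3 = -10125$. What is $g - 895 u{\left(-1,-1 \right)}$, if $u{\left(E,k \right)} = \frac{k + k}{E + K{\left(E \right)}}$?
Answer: $-42004$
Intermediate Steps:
$W = -40512$ ($W = -12 + 4 \left(-10125\right) = -12 - 40500 = -40512$)
$z = -1125$ ($z = 25 \left(-45\right) = -1125$)
$g = -41646$ ($g = -9 - 41637 = -41646$)
$u{\left(E,k \right)} = \frac{2 k}{-4 + E}$ ($u{\left(E,k \right)} = \frac{k + k}{E - 4} = \frac{2 k}{-4 + E}$)
$g - 895 u{\left(-1,-1 \right)} = -41646 - 895 \cdot 2 \left(-1\right) \frac{1}{-4 - 1} = -41646 - 895 \cdot 2 \left(-1\right) \frac{1}{-5} = -41646 - 895 \cdot 2 \left(-1\right) \left(- \frac{1}{5}\right) = -41646 - 895 \cdot \frac{2}{5} = -41646 - 358 = -42004$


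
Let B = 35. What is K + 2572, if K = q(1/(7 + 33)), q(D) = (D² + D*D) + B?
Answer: 2085601/800 ≈ 2607.0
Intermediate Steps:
q(D) = 35 + 2*D² (q(D) = (D² + D*D) + 35 = (D² + D²) + 35 = 2*D² + 35 = 35 + 2*D²)
K = 28001/800 (K = 35 + 2*(1/(7 + 33))² = 35 + 2*(1/40)² = 35 + 2*(1/1600) = 35 + 1/800 = 28001/800 ≈ 35.001)
K + 2572 = 28001/800 + 2572 = 2085601/800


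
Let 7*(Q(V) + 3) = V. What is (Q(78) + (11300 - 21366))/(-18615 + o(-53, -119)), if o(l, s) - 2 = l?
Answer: 70405/130662 ≈ 0.53883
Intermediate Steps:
o(l, s) = 2 + l
Q(V) = -3 + V/7
(Q(78) + (11300 - 21366))/(-18615 + o(-53, -119)) = ((-3 + (1/7)*78) + (11300 - 21366))/(-18615 + (2 - 53)) = ((-3 + 78/7) - 10066)/(-18615 - 51) = (57/7 - 10066)/(-18666) = -70405/7*(-1/18666) = 70405/130662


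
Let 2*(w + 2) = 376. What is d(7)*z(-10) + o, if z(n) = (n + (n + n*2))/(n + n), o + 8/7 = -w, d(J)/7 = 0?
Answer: -1310/7 ≈ -187.14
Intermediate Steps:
w = 186 (w = -2 + (½)*376 = -2 + 188 = 186)
d(J) = 0 (d(J) = 7*0 = 0)
o = -1310/7 (o = -8/7 - 1*186 = -8/7 - 186 = -1310/7 ≈ -187.14)
z(n) = 2 (z(n) = (n + (n + 2*n))/((2*n)) = (n + 3*n)*(1/(2*n)) = (4*n)*(1/(2*n)) = 2)
d(7)*z(-10) + o = 0*2 - 1310/7 = 0 - 1310/7 = -1310/7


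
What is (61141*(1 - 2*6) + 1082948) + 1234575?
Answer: 1644972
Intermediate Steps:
(61141*(1 - 2*6) + 1082948) + 1234575 = (61141*(1 - 12) + 1082948) + 1234575 = (61141*(-11) + 1082948) + 1234575 = (-672551 + 1082948) + 1234575 = 410397 + 1234575 = 1644972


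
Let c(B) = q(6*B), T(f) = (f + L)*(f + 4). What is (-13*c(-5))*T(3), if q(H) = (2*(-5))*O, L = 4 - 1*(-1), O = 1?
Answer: 7280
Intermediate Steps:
L = 5 (L = 4 + 1 = 5)
q(H) = -10 (q(H) = (2*(-5))*1 = -10*1 = -10)
T(f) = (4 + f)*(5 + f) (T(f) = (f + 5)*(f + 4) = (5 + f)*(4 + f) = (4 + f)*(5 + f))
c(B) = -10
(-13*c(-5))*T(3) = (-13*(-10))*(20 + 3**2 + 9*3) = 130*(20 + 9 + 27) = 130*56 = 7280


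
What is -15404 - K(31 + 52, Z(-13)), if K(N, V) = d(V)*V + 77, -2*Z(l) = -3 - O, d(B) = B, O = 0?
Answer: -61933/4 ≈ -15483.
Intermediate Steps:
Z(l) = 3/2 (Z(l) = -(-3 - 1*0)/2 = -(-3 + 0)/2 = -1/2*(-3) = 3/2)
K(N, V) = 77 + V**2 (K(N, V) = V*V + 77 = V**2 + 77 = 77 + V**2)
-15404 - K(31 + 52, Z(-13)) = -15404 - (77 + (3/2)**2) = -15404 - (77 + 9/4) = -15404 - 1*317/4 = -15404 - 317/4 = -61933/4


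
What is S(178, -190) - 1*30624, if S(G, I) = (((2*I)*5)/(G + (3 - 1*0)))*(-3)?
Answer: -5537244/181 ≈ -30593.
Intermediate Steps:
S(G, I) = -30*I/(3 + G) (S(G, I) = ((10*I)/(G + (3 + 0)))*(-3) = ((10*I)/(G + 3))*(-3) = ((10*I)/(3 + G))*(-3) = (10*I/(3 + G))*(-3) = -30*I/(3 + G))
S(178, -190) - 1*30624 = -30*(-190)/(3 + 178) - 1*30624 = -30*(-190)/181 - 30624 = -30*(-190)*1/181 - 30624 = 5700/181 - 30624 = -5537244/181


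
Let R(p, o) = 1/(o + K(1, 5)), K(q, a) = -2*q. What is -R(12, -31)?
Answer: 1/33 ≈ 0.030303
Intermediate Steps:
R(p, o) = 1/(-2 + o) (R(p, o) = 1/(o - 2*1) = 1/(o - 2) = 1/(-2 + o))
-R(12, -31) = -1/(-2 - 31) = -1/(-33) = -1*(-1/33) = 1/33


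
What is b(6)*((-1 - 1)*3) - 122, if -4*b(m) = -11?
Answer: -277/2 ≈ -138.50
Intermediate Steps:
b(m) = 11/4 (b(m) = -¼*(-11) = 11/4)
b(6)*((-1 - 1)*3) - 122 = 11*((-1 - 1)*3)/4 - 122 = 11*(-2*3)/4 - 122 = (11/4)*(-6) - 122 = -33/2 - 122 = -277/2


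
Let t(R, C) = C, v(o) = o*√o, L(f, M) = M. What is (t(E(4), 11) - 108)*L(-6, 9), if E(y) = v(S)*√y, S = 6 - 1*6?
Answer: -873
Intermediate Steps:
S = 0 (S = 6 - 6 = 0)
v(o) = o^(3/2)
E(y) = 0 (E(y) = 0^(3/2)*√y = 0*√y = 0)
(t(E(4), 11) - 108)*L(-6, 9) = (11 - 108)*9 = -97*9 = -873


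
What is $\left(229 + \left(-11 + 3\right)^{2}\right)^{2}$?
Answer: $85849$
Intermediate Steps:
$\left(229 + \left(-11 + 3\right)^{2}\right)^{2} = \left(229 + \left(-8\right)^{2}\right)^{2} = \left(229 + 64\right)^{2} = 293^{2} = 85849$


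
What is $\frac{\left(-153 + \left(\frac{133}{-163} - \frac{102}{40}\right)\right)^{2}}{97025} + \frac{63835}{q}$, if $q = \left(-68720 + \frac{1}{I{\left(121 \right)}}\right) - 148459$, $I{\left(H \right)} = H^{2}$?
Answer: $- \frac{68735478448705696179}{1639371668872791410000} \approx -0.041928$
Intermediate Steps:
$q = - \frac{3179717738}{14641}$ ($q = \left(-68720 + \frac{1}{121^{2}}\right) - 148459 = \left(-68720 + \frac{1}{14641}\right) - 148459 = - \frac{1006129519}{14641} - 148459 = - \frac{3179717738}{14641} \approx -2.1718 \cdot 10^{5}$)
$\frac{\left(-153 + \left(\frac{133}{-163} - \frac{102}{40}\right)\right)^{2}}{97025} + \frac{63835}{q} = \frac{\left(-153 + \left(\frac{133}{-163} - \frac{102}{40}\right)\right)^{2}}{97025} + \frac{63835}{- \frac{3179717738}{14641}} = \left(-153 + \left(133 \left(- \frac{1}{163}\right) - \frac{51}{20}\right)\right)^{2} \cdot \frac{1}{97025} + 63835 \left(- \frac{14641}{3179717738}\right) = \left(-153 - \frac{10973}{3260}\right)^{2} \cdot \frac{1}{97025} - \frac{934608235}{3179717738} = \left(- \frac{509753}{3260}\right)^{2} \cdot \frac{1}{97025} - \frac{934608235}{3179717738} = \frac{259848121009}{10627600} \cdot \frac{1}{97025} - \frac{934608235}{3179717738} = \frac{259848121009}{1031142890000} - \frac{934608235}{3179717738} = - \frac{68735478448705696179}{1639371668872791410000}$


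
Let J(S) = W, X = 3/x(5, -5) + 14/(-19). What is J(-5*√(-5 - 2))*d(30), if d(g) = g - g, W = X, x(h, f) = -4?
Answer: 0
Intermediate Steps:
X = -113/76 (X = 3/(-4) + 14/(-19) = 3*(-¼) + 14*(-1/19) = -¾ - 14/19 = -113/76 ≈ -1.4868)
W = -113/76 ≈ -1.4868
J(S) = -113/76
d(g) = 0
J(-5*√(-5 - 2))*d(30) = -113/76*0 = 0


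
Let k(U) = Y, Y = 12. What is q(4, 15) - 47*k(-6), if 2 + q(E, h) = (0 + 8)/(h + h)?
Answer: -8486/15 ≈ -565.73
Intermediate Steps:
k(U) = 12
q(E, h) = -2 + 4/h (q(E, h) = -2 + (0 + 8)/(h + h) = -2 + 8/((2*h)) = -2 + 8*(1/(2*h)) = -2 + 4/h)
q(4, 15) - 47*k(-6) = (-2 + 4/15) - 47*12 = (-2 + 4*(1/15)) - 564 = (-2 + 4/15) - 564 = -26/15 - 564 = -8486/15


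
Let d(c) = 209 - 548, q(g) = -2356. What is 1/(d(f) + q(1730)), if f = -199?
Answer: -1/2695 ≈ -0.00037106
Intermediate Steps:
d(c) = -339
1/(d(f) + q(1730)) = 1/(-339 - 2356) = 1/(-2695) = -1/2695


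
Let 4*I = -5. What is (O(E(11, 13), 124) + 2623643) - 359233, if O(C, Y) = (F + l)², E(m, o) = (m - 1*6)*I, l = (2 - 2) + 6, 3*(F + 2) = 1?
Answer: 20379859/9 ≈ 2.2644e+6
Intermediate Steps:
I = -5/4 (I = (¼)*(-5) = -5/4 ≈ -1.2500)
F = -5/3 (F = -2 + (⅓)*1 = -2 + ⅓ = -5/3 ≈ -1.6667)
l = 6 (l = 0 + 6 = 6)
E(m, o) = 15/2 - 5*m/4 (E(m, o) = (m - 1*6)*(-5/4) = (m - 6)*(-5/4) = (-6 + m)*(-5/4) = 15/2 - 5*m/4)
O(C, Y) = 169/9 (O(C, Y) = (-5/3 + 6)² = (13/3)² = 169/9)
(O(E(11, 13), 124) + 2623643) - 359233 = (169/9 + 2623643) - 359233 = 23612956/9 - 359233 = 20379859/9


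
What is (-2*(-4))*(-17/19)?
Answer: -136/19 ≈ -7.1579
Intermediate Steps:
(-2*(-4))*(-17/19) = 8*(-17*1/19) = 8*(-17/19) = -136/19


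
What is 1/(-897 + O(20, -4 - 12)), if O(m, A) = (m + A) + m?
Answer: -1/873 ≈ -0.0011455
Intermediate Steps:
O(m, A) = A + 2*m (O(m, A) = (A + m) + m = A + 2*m)
1/(-897 + O(20, -4 - 12)) = 1/(-897 + ((-4 - 12) + 2*20)) = 1/(-897 + (-16 + 40)) = 1/(-897 + 24) = 1/(-873) = -1/873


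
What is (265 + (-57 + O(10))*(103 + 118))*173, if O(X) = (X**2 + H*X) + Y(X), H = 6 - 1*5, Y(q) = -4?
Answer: 1919262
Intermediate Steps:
H = 1 (H = 6 - 5 = 1)
O(X) = -4 + X + X**2 (O(X) = (X**2 + 1*X) - 4 = (X**2 + X) - 4 = (X + X**2) - 4 = -4 + X + X**2)
(265 + (-57 + O(10))*(103 + 118))*173 = (265 + (-57 + (-4 + 10 + 10**2))*(103 + 118))*173 = (265 + (-57 + (-4 + 10 + 100))*221)*173 = (265 + (-57 + 106)*221)*173 = (265 + 49*221)*173 = (265 + 10829)*173 = 11094*173 = 1919262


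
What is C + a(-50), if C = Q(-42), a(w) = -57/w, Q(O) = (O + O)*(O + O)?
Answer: 352857/50 ≈ 7057.1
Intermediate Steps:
Q(O) = 4*O**2 (Q(O) = (2*O)*(2*O) = 4*O**2)
C = 7056 (C = 4*(-42)**2 = 4*1764 = 7056)
C + a(-50) = 7056 - 57/(-50) = 7056 - 57*(-1/50) = 7056 + 57/50 = 352857/50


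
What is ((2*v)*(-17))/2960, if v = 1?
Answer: -17/1480 ≈ -0.011486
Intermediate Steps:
((2*v)*(-17))/2960 = ((2*1)*(-17))/2960 = (2*(-17))*(1/2960) = -34*1/2960 = -17/1480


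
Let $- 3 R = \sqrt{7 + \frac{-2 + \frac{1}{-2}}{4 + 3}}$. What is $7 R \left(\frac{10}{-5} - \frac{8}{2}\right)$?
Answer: $\sqrt{1302} \approx 36.083$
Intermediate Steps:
$R = - \frac{\sqrt{1302}}{42}$ ($R = - \frac{\sqrt{7 + \frac{-2 + \frac{1}{-2}}{4 + 3}}}{3} = - \frac{\sqrt{7 + \frac{-2 - \frac{1}{2}}{7}}}{3} = - \frac{\sqrt{7 - \frac{5}{14}}}{3} = - \frac{\sqrt{\frac{93}{14}}}{3} = - \frac{\frac{1}{14} \sqrt{1302}}{3} = - \frac{\sqrt{1302}}{42} \approx -0.85913$)
$7 R \left(\frac{10}{-5} - \frac{8}{2}\right) = 7 \left(- \frac{\sqrt{1302}}{42}\right) \left(\frac{10}{-5} - \frac{8}{2}\right) = - \frac{\sqrt{1302}}{6} \left(10 \left(- \frac{1}{5}\right) - 4\right) = - \frac{\sqrt{1302}}{6} \left(-2 - 4\right) = - \frac{\sqrt{1302}}{6} \left(-6\right) = \sqrt{1302}$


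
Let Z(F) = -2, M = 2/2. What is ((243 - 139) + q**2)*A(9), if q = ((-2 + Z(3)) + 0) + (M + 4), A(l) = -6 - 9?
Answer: -1575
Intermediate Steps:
M = 1 (M = 2*(1/2) = 1)
A(l) = -15
q = 1 (q = ((-2 - 2) + 0) + (1 + 4) = (-4 + 0) + 5 = -4 + 5 = 1)
((243 - 139) + q**2)*A(9) = ((243 - 139) + 1**2)*(-15) = (104 + 1)*(-15) = 105*(-15) = -1575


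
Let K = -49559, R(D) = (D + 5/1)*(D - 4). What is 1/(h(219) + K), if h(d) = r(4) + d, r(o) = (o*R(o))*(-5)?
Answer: -1/49340 ≈ -2.0268e-5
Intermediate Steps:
R(D) = (-4 + D)*(5 + D) (R(D) = (D + 5*1)*(-4 + D) = (D + 5)*(-4 + D) = (5 + D)*(-4 + D) = (-4 + D)*(5 + D))
r(o) = -5*o*(-20 + o + o**2) (r(o) = (o*(-20 + o + o**2))*(-5) = -5*o*(-20 + o + o**2))
h(d) = d (h(d) = 5*4*(20 - 1*4 - 1*4**2) + d = 5*4*(20 - 4 - 1*16) + d = 5*4*(20 - 4 - 16) + d = 5*4*0 + d = 0 + d = d)
1/(h(219) + K) = 1/(219 - 49559) = 1/(-49340) = -1/49340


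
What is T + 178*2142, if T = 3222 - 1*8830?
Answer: 375668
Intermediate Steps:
T = -5608 (T = 3222 - 8830 = -5608)
T + 178*2142 = -5608 + 178*2142 = -5608 + 381276 = 375668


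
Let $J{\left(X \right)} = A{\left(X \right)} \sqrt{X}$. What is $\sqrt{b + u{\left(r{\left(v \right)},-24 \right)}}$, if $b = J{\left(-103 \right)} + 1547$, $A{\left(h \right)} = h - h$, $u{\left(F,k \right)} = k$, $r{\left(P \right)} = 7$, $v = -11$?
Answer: $\sqrt{1523} \approx 39.026$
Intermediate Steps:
$A{\left(h \right)} = 0$
$J{\left(X \right)} = 0$ ($J{\left(X \right)} = 0 \sqrt{X} = 0$)
$b = 1547$ ($b = 0 + 1547 = 1547$)
$\sqrt{b + u{\left(r{\left(v \right)},-24 \right)}} = \sqrt{1547 - 24} = \sqrt{1523}$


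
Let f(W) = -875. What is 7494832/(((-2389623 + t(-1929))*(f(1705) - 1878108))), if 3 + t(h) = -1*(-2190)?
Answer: 1873708/1121487914397 ≈ 1.6707e-6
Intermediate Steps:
t(h) = 2187 (t(h) = -3 - 1*(-2190) = -3 + 2190 = 2187)
7494832/(((-2389623 + t(-1929))*(f(1705) - 1878108))) = 7494832/(((-2389623 + 2187)*(-875 - 1878108))) = 7494832/((-2387436*(-1878983))) = 7494832/4485951657588 = 7494832*(1/4485951657588) = 1873708/1121487914397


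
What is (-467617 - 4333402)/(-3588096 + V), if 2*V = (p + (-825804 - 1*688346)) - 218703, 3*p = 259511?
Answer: 14403057/13233812 ≈ 1.0884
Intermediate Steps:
p = 259511/3 (p = (⅓)*259511 = 259511/3 ≈ 86504.)
V = -2469524/3 (V = ((259511/3 + (-825804 - 1*688346)) - 218703)/2 = ((259511/3 + (-825804 - 688346)) - 218703)/2 = ((259511/3 - 1514150) - 218703)/2 = (-4282939/3 - 218703)/2 = (½)*(-4939048/3) = -2469524/3 ≈ -8.2318e+5)
(-467617 - 4333402)/(-3588096 + V) = (-467617 - 4333402)/(-3588096 - 2469524/3) = -4801019/(-13233812/3) = -4801019*(-3/13233812) = 14403057/13233812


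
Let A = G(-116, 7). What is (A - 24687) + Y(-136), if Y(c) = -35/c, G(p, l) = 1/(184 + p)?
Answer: -3357395/136 ≈ -24687.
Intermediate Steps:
A = 1/68 (A = 1/(184 - 116) = 1/68 ≈ 0.014706)
(A - 24687) + Y(-136) = (1/68 - 24687) - 35/(-136) = -1678715/68 - 35*(-1/136) = -1678715/68 + 35/136 = -3357395/136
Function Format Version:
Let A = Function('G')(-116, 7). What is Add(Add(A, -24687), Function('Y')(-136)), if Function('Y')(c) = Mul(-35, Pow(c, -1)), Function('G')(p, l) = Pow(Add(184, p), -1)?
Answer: Rational(-3357395, 136) ≈ -24687.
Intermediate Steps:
A = Rational(1, 68) (A = Pow(Add(184, -116), -1) = Pow(68, -1) = Rational(1, 68) ≈ 0.014706)
Add(Add(A, -24687), Function('Y')(-136)) = Add(Add(Rational(1, 68), -24687), Mul(-35, Pow(-136, -1))) = Add(Rational(-1678715, 68), Mul(-35, Rational(-1, 136))) = Add(Rational(-1678715, 68), Rational(35, 136)) = Rational(-3357395, 136)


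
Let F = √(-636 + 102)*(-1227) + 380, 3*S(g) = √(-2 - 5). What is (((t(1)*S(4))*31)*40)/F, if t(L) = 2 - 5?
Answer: 1240*√7/(380*I + 1227*√534) ≈ 0.11569 - 0.0015504*I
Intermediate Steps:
t(L) = -3
S(g) = I*√7/3 (S(g) = √(-2 - 5)/3 = √(-7)/3 = (I*√7)/3 = I*√7/3)
F = 380 - 1227*I*√534 (F = √(-534)*(-1227) + 380 = (I*√534)*(-1227) + 380 = -1227*I*√534 + 380 = 380 - 1227*I*√534 ≈ 380.0 - 28354.0*I)
(((t(1)*S(4))*31)*40)/F = ((-I*√7*31)*40)/(380 - 1227*I*√534) = (-31*I*√7*40)/(380 - 1227*I*√534) = (-1240*I*√7)/(380 - 1227*I*√534) = -1240*I*√7/(380 - 1227*I*√534)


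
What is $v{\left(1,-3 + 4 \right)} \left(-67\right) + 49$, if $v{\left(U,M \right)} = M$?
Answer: $-18$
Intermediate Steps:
$v{\left(1,-3 + 4 \right)} \left(-67\right) + 49 = \left(-3 + 4\right) \left(-67\right) + 49 = 1 \left(-67\right) + 49 = -67 + 49 = -18$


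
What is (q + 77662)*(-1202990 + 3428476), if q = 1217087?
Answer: 2881445773014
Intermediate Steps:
(q + 77662)*(-1202990 + 3428476) = (1217087 + 77662)*(-1202990 + 3428476) = 1294749*2225486 = 2881445773014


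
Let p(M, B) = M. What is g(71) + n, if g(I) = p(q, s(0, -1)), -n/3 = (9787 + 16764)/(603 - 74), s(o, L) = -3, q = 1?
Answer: -79124/529 ≈ -149.57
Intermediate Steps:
n = -79653/529 (n = -3*(9787 + 16764)/(603 - 74) = -79653/529 ≈ -150.57)
g(I) = 1
g(71) + n = 1 - 79653/529 = -79124/529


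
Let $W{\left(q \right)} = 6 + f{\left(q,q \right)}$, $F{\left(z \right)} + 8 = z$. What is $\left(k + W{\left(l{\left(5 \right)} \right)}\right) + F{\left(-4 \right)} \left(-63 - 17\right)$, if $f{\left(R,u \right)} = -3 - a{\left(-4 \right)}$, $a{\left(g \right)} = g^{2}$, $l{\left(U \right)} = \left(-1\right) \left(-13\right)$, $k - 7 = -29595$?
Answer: $-28641$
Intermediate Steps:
$F{\left(z \right)} = -8 + z$
$k = -29588$ ($k = 7 - 29595 = -29588$)
$l{\left(U \right)} = 13$
$f{\left(R,u \right)} = -19$ ($f{\left(R,u \right)} = -3 - \left(-4\right)^{2} = -3 - 16 = -19$)
$W{\left(q \right)} = -13$ ($W{\left(q \right)} = 6 - 19 = -13$)
$\left(k + W{\left(l{\left(5 \right)} \right)}\right) + F{\left(-4 \right)} \left(-63 - 17\right) = \left(-29588 - 13\right) + \left(-8 - 4\right) \left(-63 - 17\right) = -29601 - -960 = -29601 + 960 = -28641$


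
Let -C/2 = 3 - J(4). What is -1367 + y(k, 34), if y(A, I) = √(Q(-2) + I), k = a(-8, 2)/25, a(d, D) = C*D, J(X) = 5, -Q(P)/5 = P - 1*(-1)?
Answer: -1367 + √39 ≈ -1360.8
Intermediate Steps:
Q(P) = -5 - 5*P (Q(P) = -5*(P - 1*(-1)) = -5*(P + 1) = -5*(1 + P) = -5 - 5*P)
C = 4 (C = -2*(3 - 1*5) = -2*(3 - 5) = -2*(-2) = 4)
a(d, D) = 4*D
k = 8/25 (k = (4*2)/25 = 8*(1/25) = 8/25 ≈ 0.32000)
y(A, I) = √(5 + I) (y(A, I) = √((-5 - 5*(-2)) + I) = √((-5 + 10) + I) = √(5 + I))
-1367 + y(k, 34) = -1367 + √(5 + 34) = -1367 + √39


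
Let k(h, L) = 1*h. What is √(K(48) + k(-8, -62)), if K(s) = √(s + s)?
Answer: 2*√(-2 + √6) ≈ 1.3409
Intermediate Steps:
k(h, L) = h
K(s) = √2*√s (K(s) = √(2*s) = √2*√s)
√(K(48) + k(-8, -62)) = √(√2*√48 - 8) = √(√2*(4*√3) - 8) = √(4*√6 - 8) = √(-8 + 4*√6)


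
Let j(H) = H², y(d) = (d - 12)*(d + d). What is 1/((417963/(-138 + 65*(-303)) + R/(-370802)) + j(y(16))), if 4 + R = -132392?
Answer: 1225686011/20056246986481 ≈ 6.1112e-5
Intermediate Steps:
R = -132396 (R = -4 - 132392 = -132396)
y(d) = 2*d*(-12 + d) (y(d) = (-12 + d)*(2*d) = 2*d*(-12 + d))
1/((417963/(-138 + 65*(-303)) + R/(-370802)) + j(y(16))) = 1/((417963/(-138 + 65*(-303)) - 132396/(-370802)) + (2*16*(-12 + 16))²) = 1/((417963/(-138 - 19695) - 132396*(-1/370802)) + (2*16*4)²) = 1/((417963/(-19833) + 66198/185401) + 128²) = 1/((417963*(-1/19833) + 66198/185401) + 16384) = 1/((-139321/6611 + 66198/185401) + 16384) = 1/(-25392617743/1225686011 + 16384) = 1/(20056246986481/1225686011) = 1225686011/20056246986481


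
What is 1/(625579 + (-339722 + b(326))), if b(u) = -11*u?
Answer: 1/282271 ≈ 3.5427e-6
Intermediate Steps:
1/(625579 + (-339722 + b(326))) = 1/(625579 + (-339722 - 11*326)) = 1/(625579 + (-339722 - 3586)) = 1/(625579 - 343308) = 1/282271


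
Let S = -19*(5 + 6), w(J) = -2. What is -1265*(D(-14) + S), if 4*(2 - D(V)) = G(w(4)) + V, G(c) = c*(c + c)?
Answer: 519915/2 ≈ 2.5996e+5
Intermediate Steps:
G(c) = 2*c**2 (G(c) = c*(2*c) = 2*c**2)
S = -209 (S = -19*11 = -209)
D(V) = -V/4 (D(V) = 2 - (2*(-2)**2 + V)/4 = 2 - (2*4 + V)/4 = 2 - (8 + V)/4 = 2 + (-2 - V/4) = -V/4)
-1265*(D(-14) + S) = -1265*(-1/4*(-14) - 209) = -1265*(7/2 - 209) = -1265*(-411/2) = 519915/2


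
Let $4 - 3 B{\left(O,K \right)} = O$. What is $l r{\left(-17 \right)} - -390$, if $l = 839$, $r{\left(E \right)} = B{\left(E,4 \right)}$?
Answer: $6263$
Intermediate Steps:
$B{\left(O,K \right)} = \frac{4}{3} - \frac{O}{3}$
$r{\left(E \right)} = \frac{4}{3} - \frac{E}{3}$
$l r{\left(-17 \right)} - -390 = 839 \left(\frac{4}{3} - - \frac{17}{3}\right) - -390 = 839 \left(\frac{4}{3} + \frac{17}{3}\right) + 390 = 839 \cdot 7 + 390 = 5873 + 390 = 6263$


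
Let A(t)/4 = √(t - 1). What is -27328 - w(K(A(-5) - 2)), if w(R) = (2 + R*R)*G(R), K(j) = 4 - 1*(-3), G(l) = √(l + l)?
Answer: -27328 - 51*√14 ≈ -27519.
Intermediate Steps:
G(l) = √2*√l (G(l) = √(2*l) = √2*√l)
A(t) = 4*√(-1 + t) (A(t) = 4*√(t - 1) = 4*√(-1 + t))
K(j) = 7 (K(j) = 4 + 3 = 7)
w(R) = √2*√R*(2 + R²) (w(R) = (2 + R*R)*(√2*√R) = (2 + R²)*(√2*√R) = √2*√R*(2 + R²))
-27328 - w(K(A(-5) - 2)) = -27328 - √2*√7*(2 + 7²) = -27328 - √2*√7*(2 + 49) = -27328 - √2*√7*51 = -27328 - 51*√14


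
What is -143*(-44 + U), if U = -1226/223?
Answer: 1578434/223 ≈ 7078.2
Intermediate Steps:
U = -1226/223 (U = -1226*1/223 = -1226/223 ≈ -5.4978)
-143*(-44 + U) = -143*(-44 - 1226/223) = -143*(-11038/223) = 1578434/223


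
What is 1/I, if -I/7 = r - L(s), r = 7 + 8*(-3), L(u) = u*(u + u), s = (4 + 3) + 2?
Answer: 1/1253 ≈ 0.00079808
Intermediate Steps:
s = 9 (s = 7 + 2 = 9)
L(u) = 2*u² (L(u) = u*(2*u) = 2*u²)
r = -17 (r = 7 - 24 = -17)
I = 1253 (I = -7*(-17 - 2*9²) = -7*(-17 - 2*81) = -7*(-17 - 1*162) = -7*(-17 - 162) = -7*(-179) = 1253)
1/I = 1/1253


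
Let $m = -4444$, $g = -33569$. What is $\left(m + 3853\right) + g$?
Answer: $-34160$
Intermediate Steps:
$\left(m + 3853\right) + g = \left(-4444 + 3853\right) - 33569 = -591 - 33569 = -34160$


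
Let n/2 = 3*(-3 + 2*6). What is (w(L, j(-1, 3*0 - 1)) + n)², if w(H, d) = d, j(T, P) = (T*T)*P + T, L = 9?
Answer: 2704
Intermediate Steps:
j(T, P) = T + P*T² (j(T, P) = T²*P + T = P*T² + T = T + P*T²)
n = 54 (n = 2*(3*(-3 + 2*6)) = 2*(3*(-3 + 12)) = 2*(3*9) = 2*27 = 54)
(w(L, j(-1, 3*0 - 1)) + n)² = (-(1 + (3*0 - 1)*(-1)) + 54)² = (-(1 + (0 - 1)*(-1)) + 54)² = (-(1 - 1*(-1)) + 54)² = (-(1 + 1) + 54)² = (-1*2 + 54)² = (-2 + 54)² = 52² = 2704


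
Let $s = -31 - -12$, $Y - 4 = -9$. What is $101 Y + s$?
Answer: $-524$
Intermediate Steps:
$Y = -5$ ($Y = 4 - 9 = -5$)
$s = -19$ ($s = -31 + 12 = -19$)
$101 Y + s = 101 \left(-5\right) - 19 = -505 - 19 = -524$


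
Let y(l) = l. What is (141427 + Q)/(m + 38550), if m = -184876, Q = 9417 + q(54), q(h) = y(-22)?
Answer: -75411/73163 ≈ -1.0307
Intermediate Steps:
q(h) = -22
Q = 9395 (Q = 9417 - 22 = 9395)
(141427 + Q)/(m + 38550) = (141427 + 9395)/(-184876 + 38550) = 150822/(-146326) = 150822*(-1/146326) = -75411/73163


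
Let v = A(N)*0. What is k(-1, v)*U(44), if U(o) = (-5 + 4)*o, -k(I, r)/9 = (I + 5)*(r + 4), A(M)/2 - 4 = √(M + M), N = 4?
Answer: 6336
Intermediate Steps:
A(M) = 8 + 2*√2*√M (A(M) = 8 + 2*√(M + M) = 8 + 2*√(2*M) = 8 + 2*(√2*√M) = 8 + 2*√2*√M)
v = 0 (v = (8 + 2*√2*√4)*0 = (8 + 2*√2*2)*0 = (8 + 4*√2)*0 = 0)
k(I, r) = -9*(4 + r)*(5 + I) (k(I, r) = -9*(I + 5)*(r + 4) = -9*(5 + I)*(4 + r) = -9*(4 + r)*(5 + I))
U(o) = -o
k(-1, v)*U(44) = (-180 - 45*0 - 36*(-1) - 9*(-1)*0)*(-1*44) = (-180 + 0 + 36 + 0)*(-44) = -144*(-44) = 6336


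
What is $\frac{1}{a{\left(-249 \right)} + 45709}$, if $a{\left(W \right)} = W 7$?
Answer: $\frac{1}{43966} \approx 2.2745 \cdot 10^{-5}$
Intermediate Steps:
$a{\left(W \right)} = 7 W$
$\frac{1}{a{\left(-249 \right)} + 45709} = \frac{1}{7 \left(-249\right) + 45709} = \frac{1}{-1743 + 45709} = \frac{1}{43966}$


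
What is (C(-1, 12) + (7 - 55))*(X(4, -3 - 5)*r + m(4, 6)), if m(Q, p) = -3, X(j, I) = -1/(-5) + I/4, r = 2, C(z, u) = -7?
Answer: 363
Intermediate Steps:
X(j, I) = 1/5 + I/4 (X(j, I) = -1*(-1/5) + I*(1/4) = 1/5 + I/4)
(C(-1, 12) + (7 - 55))*(X(4, -3 - 5)*r + m(4, 6)) = (-7 + (7 - 55))*((1/5 + (-3 - 5)/4)*2 - 3) = (-7 - 48)*((1/5 + (1/4)*(-8))*2 - 3) = -55*((1/5 - 2)*2 - 3) = -55*(-9/5*2 - 3) = -55*(-18/5 - 3) = -55*(-33/5) = 363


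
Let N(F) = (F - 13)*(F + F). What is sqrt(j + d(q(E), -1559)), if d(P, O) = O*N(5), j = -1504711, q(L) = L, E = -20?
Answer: I*sqrt(1379991) ≈ 1174.7*I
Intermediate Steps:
N(F) = 2*F*(-13 + F) (N(F) = (-13 + F)*(2*F) = 2*F*(-13 + F))
d(P, O) = -80*O (d(P, O) = O*(2*5*(-13 + 5)) = O*(2*5*(-8)) = O*(-80) = -80*O)
sqrt(j + d(q(E), -1559)) = sqrt(-1504711 - 80*(-1559)) = sqrt(-1504711 + 124720) = sqrt(-1379991) = I*sqrt(1379991)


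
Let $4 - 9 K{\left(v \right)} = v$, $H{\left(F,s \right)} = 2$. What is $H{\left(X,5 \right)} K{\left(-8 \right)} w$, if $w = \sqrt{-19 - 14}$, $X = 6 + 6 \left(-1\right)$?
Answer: $\frac{8 i \sqrt{33}}{3} \approx 15.319 i$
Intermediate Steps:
$X = 0$ ($X = 6 - 6 = 0$)
$w = i \sqrt{33}$ ($w = \sqrt{-33} = i \sqrt{33} \approx 5.7446 i$)
$K{\left(v \right)} = \frac{4}{9} - \frac{v}{9}$
$H{\left(X,5 \right)} K{\left(-8 \right)} w = 2 \left(\frac{4}{9} - - \frac{8}{9}\right) i \sqrt{33} = 2 \left(\frac{4}{9} + \frac{8}{9}\right) i \sqrt{33} = 2 \cdot \frac{4}{3} i \sqrt{33} = \frac{8 i \sqrt{33}}{3}$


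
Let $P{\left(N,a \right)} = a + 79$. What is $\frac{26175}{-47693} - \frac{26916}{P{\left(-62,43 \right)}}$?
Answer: $- \frac{643449069}{2909273} \approx -221.17$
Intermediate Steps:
$P{\left(N,a \right)} = 79 + a$
$\frac{26175}{-47693} - \frac{26916}{P{\left(-62,43 \right)}} = \frac{26175}{-47693} - \frac{26916}{79 + 43} = 26175 \left(- \frac{1}{47693}\right) - \frac{26916}{122} = - \frac{26175}{47693} - \frac{13458}{61} = - \frac{643449069}{2909273}$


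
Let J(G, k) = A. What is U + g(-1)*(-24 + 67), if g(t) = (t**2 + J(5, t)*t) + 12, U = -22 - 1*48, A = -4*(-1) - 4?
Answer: 489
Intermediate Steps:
A = 0 (A = 4 - 4 = 0)
U = -70 (U = -22 - 48 = -70)
J(G, k) = 0
g(t) = 12 + t**2 (g(t) = (t**2 + 0*t) + 12 = (t**2 + 0) + 12 = t**2 + 12 = 12 + t**2)
U + g(-1)*(-24 + 67) = -70 + (12 + (-1)**2)*(-24 + 67) = -70 + (12 + 1)*43 = -70 + 13*43 = -70 + 559 = 489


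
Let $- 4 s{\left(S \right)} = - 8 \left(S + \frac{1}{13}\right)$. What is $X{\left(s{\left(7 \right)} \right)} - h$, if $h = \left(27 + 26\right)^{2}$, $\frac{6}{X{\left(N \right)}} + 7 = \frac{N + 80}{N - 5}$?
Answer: $- \frac{64565}{23} \approx -2807.2$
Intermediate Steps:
$s{\left(S \right)} = \frac{2}{13} + 2 S$ ($s{\left(S \right)} = - \frac{\left(-8\right) \left(S + \frac{1}{13}\right)}{4} = - \frac{\left(-8\right) \left(\frac{1}{13} + S\right)}{4} = - \frac{- \frac{8}{13} - 8 S}{4} = \frac{2}{13} + 2 S$)
$X{\left(N \right)} = \frac{6}{-7 + \frac{80 + N}{-5 + N}}$ ($X{\left(N \right)} = \frac{6}{-7 + \frac{N + 80}{N - 5}} = \frac{6}{-7 + \frac{80 + N}{-5 + N}}$)
$h = 2809$ ($h = 53^{2} = 2809$)
$X{\left(s{\left(7 \right)} \right)} - h = \frac{6 \left(5 - \left(\frac{2}{13} + 2 \cdot 7\right)\right)}{-115 + 6 \left(\frac{2}{13} + 2 \cdot 7\right)} - 2809 = \frac{6 \left(5 - \left(\frac{2}{13} + 14\right)\right)}{-115 + 6 \left(\frac{2}{13} + 14\right)} - 2809 = \frac{6 \left(5 - \frac{184}{13}\right)}{-115 + 6 \cdot \frac{184}{13}} - 2809 = \frac{6 \left(5 - \frac{184}{13}\right)}{-115 + \frac{1104}{13}} - 2809 = 6 \frac{1}{- \frac{391}{13}} \left(- \frac{119}{13}\right) - 2809 = 6 \left(- \frac{13}{391}\right) \left(- \frac{119}{13}\right) - 2809 = \frac{42}{23} - 2809 = - \frac{64565}{23}$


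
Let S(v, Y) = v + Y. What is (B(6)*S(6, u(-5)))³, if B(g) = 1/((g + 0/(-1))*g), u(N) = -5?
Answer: 1/46656 ≈ 2.1433e-5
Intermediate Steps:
B(g) = g⁻² (B(g) = 1/((g + 0*(-1))*g) = 1/((g + 0)*g) = 1/(g*g) = g⁻²)
S(v, Y) = Y + v
(B(6)*S(6, u(-5)))³ = ((-5 + 6)/6²)³ = ((1/36)*1)³ = (1/36)³ = 1/46656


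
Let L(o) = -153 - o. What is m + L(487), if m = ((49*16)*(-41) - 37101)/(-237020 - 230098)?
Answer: -298886275/467118 ≈ -639.85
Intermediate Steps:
m = 69245/467118 (m = (784*(-41) - 37101)/(-467118) = (-32144 - 37101)*(-1/467118) = -69245*(-1/467118) = 69245/467118 ≈ 0.14824)
m + L(487) = 69245/467118 + (-153 - 1*487) = 69245/467118 + (-153 - 487) = 69245/467118 - 640 = -298886275/467118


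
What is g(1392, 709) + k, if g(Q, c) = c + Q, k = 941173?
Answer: 943274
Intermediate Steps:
g(Q, c) = Q + c
g(1392, 709) + k = (1392 + 709) + 941173 = 2101 + 941173 = 943274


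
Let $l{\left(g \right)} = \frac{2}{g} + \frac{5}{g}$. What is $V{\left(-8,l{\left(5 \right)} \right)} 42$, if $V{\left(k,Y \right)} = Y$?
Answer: $\frac{294}{5} \approx 58.8$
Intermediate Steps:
$l{\left(g \right)} = \frac{7}{g}$
$V{\left(-8,l{\left(5 \right)} \right)} 42 = \frac{7}{5} \cdot 42 = \frac{294}{5}$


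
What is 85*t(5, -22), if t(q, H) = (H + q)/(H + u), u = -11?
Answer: 1445/33 ≈ 43.788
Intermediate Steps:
t(q, H) = (H + q)/(-11 + H) (t(q, H) = (H + q)/(H - 11) = (H + q)/(-11 + H))
85*t(5, -22) = 85*((-22 + 5)/(-11 - 22)) = 85*(-17/(-33)) = 85*(-1/33*(-17)) = 85*(17/33) = 1445/33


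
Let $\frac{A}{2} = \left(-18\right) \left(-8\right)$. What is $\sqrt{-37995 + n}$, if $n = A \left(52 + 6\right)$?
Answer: $i \sqrt{21291} \approx 145.91 i$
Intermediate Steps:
$A = 288$ ($A = 2 \left(\left(-18\right) \left(-8\right)\right) = 2 \cdot 144 = 288$)
$n = 16704$ ($n = 288 \left(52 + 6\right) = 288 \cdot 58 = 16704$)
$\sqrt{-37995 + n} = \sqrt{-37995 + 16704} = \sqrt{-21291} = i \sqrt{21291}$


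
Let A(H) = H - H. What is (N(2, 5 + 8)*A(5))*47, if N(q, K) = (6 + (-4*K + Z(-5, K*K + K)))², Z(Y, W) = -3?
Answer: 0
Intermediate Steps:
N(q, K) = (3 - 4*K)² (N(q, K) = (6 + (-4*K - 3))² = (6 + (-3 - 4*K))² = (3 - 4*K)²)
A(H) = 0
(N(2, 5 + 8)*A(5))*47 = ((-3 + 4*(5 + 8))²*0)*47 = ((-3 + 4*13)²*0)*47 = ((-3 + 52)²*0)*47 = (49²*0)*47 = (2401*0)*47 = 0*47 = 0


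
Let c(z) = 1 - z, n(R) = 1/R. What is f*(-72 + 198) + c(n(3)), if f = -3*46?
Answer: -52162/3 ≈ -17387.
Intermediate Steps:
f = -138
n(R) = 1/R
f*(-72 + 198) + c(n(3)) = -138*(-72 + 198) + (1 - 1/3) = -138*126 + (1 - 1*⅓) = -17388 + (1 - ⅓) = -17388 + ⅔ = -52162/3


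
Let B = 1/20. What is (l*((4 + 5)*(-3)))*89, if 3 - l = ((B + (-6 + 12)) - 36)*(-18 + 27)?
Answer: -13098753/20 ≈ -6.5494e+5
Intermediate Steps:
B = 1/20 (B = 1*(1/20) = 1/20 ≈ 0.050000)
l = 5451/20 (l = 3 - ((1/20 + (-6 + 12)) - 36)*(-18 + 27) = 3 - ((1/20 + 6) - 36)*9 = 3 - (121/20 - 36)*9 = 3 - (-599)*9/20 = 3 - 1*(-5391/20) = 3 + 5391/20 = 5451/20 ≈ 272.55)
(l*((4 + 5)*(-3)))*89 = (5451*((4 + 5)*(-3))/20)*89 = (5451*(9*(-3))/20)*89 = ((5451/20)*(-27))*89 = -147177/20*89 = -13098753/20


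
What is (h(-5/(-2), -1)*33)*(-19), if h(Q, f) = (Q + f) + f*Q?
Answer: 627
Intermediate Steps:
h(Q, f) = Q + f + Q*f (h(Q, f) = (Q + f) + Q*f = Q + f + Q*f)
(h(-5/(-2), -1)*33)*(-19) = ((-5/(-2) - 1 - 5/(-2)*(-1))*33)*(-19) = ((-5*(-1/2) - 1 - 5*(-1/2)*(-1))*33)*(-19) = ((5/2 - 1 + (5/2)*(-1))*33)*(-19) = ((5/2 - 1 - 5/2)*33)*(-19) = -1*33*(-19) = -33*(-19) = 627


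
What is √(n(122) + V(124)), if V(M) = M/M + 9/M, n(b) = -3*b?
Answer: I*√1402781/62 ≈ 19.103*I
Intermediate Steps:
V(M) = 1 + 9/M
√(n(122) + V(124)) = √(-3*122 + (9 + 124)/124) = √(-366 + (1/124)*133) = √(-366 + 133/124) = √(-45251/124) = I*√1402781/62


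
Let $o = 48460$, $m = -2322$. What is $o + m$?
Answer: $46138$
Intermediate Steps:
$o + m = 48460 - 2322 = 46138$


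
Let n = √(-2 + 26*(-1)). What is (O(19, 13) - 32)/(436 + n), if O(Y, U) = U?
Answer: -2071/47531 + 19*I*√7/95062 ≈ -0.043572 + 0.0005288*I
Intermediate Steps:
n = 2*I*√7 (n = √(-2 - 26) = √(-28) = 2*I*√7 ≈ 5.2915*I)
(O(19, 13) - 32)/(436 + n) = (13 - 32)/(436 + 2*I*√7) = -19/(436 + 2*I*√7)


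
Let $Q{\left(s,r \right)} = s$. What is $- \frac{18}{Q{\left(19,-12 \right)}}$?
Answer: $- \frac{18}{19} \approx -0.94737$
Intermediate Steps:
$- \frac{18}{Q{\left(19,-12 \right)}} = - \frac{18}{19}$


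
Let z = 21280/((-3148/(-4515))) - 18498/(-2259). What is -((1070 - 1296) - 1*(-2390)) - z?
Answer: -19374172246/592611 ≈ -32693.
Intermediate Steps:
z = 18091762042/592611 (z = 21280/((-3148*(-1/4515))) - 18498*(-1/2259) = 21280/(3148/4515) + 6166/753 = 21280*(4515/3148) + 6166/753 = 24019800/787 + 6166/753 = 18091762042/592611 ≈ 30529.)
-((1070 - 1296) - 1*(-2390)) - z = -((1070 - 1296) - 1*(-2390)) - 1*18091762042/592611 = -(-226 + 2390) - 18091762042/592611 = -1*2164 - 18091762042/592611 = -2164 - 18091762042/592611 = -19374172246/592611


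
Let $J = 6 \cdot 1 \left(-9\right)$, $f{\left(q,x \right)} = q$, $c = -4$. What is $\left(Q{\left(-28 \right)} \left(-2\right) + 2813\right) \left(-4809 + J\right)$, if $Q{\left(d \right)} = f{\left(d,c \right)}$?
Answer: $-13951947$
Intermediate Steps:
$Q{\left(d \right)} = d$
$J = -54$ ($J = 6 \left(-9\right) = -54$)
$\left(Q{\left(-28 \right)} \left(-2\right) + 2813\right) \left(-4809 + J\right) = \left(\left(-28\right) \left(-2\right) + 2813\right) \left(-4809 - 54\right) = \left(56 + 2813\right) \left(-4863\right) = 2869 \left(-4863\right) = -13951947$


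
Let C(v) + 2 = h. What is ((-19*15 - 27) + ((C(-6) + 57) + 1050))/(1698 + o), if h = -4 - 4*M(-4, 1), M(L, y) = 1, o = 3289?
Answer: 785/4987 ≈ 0.15741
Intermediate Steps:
h = -8 (h = -4 - 4*1 = -4 - 4 = -8)
C(v) = -10 (C(v) = -2 - 8 = -10)
((-19*15 - 27) + ((C(-6) + 57) + 1050))/(1698 + o) = ((-19*15 - 27) + ((-10 + 57) + 1050))/(1698 + 3289) = ((-285 - 27) + (47 + 1050))/4987 = (-312 + 1097)*(1/4987) = 785*(1/4987) = 785/4987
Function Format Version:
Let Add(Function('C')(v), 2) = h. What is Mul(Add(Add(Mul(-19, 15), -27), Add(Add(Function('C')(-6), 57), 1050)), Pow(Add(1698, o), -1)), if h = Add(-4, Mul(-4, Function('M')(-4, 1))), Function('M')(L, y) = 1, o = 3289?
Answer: Rational(785, 4987) ≈ 0.15741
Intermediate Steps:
h = -8 (h = Add(-4, Mul(-4, 1)) = Add(-4, -4) = -8)
Function('C')(v) = -10 (Function('C')(v) = Add(-2, -8) = -10)
Mul(Add(Add(Mul(-19, 15), -27), Add(Add(Function('C')(-6), 57), 1050)), Pow(Add(1698, o), -1)) = Mul(Add(Add(Mul(-19, 15), -27), Add(Add(-10, 57), 1050)), Pow(Add(1698, 3289), -1)) = Mul(Add(Add(-285, -27), Add(47, 1050)), Pow(4987, -1)) = Mul(Add(-312, 1097), Rational(1, 4987)) = Mul(785, Rational(1, 4987)) = Rational(785, 4987)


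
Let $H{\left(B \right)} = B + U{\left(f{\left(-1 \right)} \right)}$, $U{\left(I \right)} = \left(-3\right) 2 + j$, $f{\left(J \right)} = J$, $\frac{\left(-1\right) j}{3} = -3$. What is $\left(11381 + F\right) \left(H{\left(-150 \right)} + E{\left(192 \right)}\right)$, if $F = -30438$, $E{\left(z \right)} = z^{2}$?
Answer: $-699715869$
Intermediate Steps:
$j = 9$ ($j = \left(-3\right) \left(-3\right) = 9$)
$U{\left(I \right)} = 3$ ($U{\left(I \right)} = \left(-3\right) 2 + 9 = -6 + 9 = 3$)
$H{\left(B \right)} = 3 + B$ ($H{\left(B \right)} = B + 3 = 3 + B$)
$\left(11381 + F\right) \left(H{\left(-150 \right)} + E{\left(192 \right)}\right) = \left(11381 - 30438\right) \left(\left(3 - 150\right) + 192^{2}\right) = - 19057 \left(-147 + 36864\right) = \left(-19057\right) 36717 = -699715869$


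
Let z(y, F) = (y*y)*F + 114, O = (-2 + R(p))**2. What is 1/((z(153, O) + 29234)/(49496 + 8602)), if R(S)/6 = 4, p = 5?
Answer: 29049/5679652 ≈ 0.0051146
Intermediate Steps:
R(S) = 24 (R(S) = 6*4 = 24)
O = 484 (O = (-2 + 24)**2 = 22**2 = 484)
z(y, F) = 114 + F*y**2 (z(y, F) = y**2*F + 114 = F*y**2 + 114 = 114 + F*y**2)
1/((z(153, O) + 29234)/(49496 + 8602)) = 1/(((114 + 484*153**2) + 29234)/(49496 + 8602)) = 1/(((114 + 484*23409) + 29234)/58098) = 1/(((114 + 11329956) + 29234)*(1/58098)) = 1/((11330070 + 29234)*(1/58098)) = 1/(11359304*(1/58098)) = 1/(5679652/29049) = 29049/5679652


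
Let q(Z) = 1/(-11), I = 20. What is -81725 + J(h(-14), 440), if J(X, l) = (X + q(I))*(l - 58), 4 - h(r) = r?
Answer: -823721/11 ≈ -74884.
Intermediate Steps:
h(r) = 4 - r
q(Z) = -1/11
J(X, l) = (-58 + l)*(-1/11 + X) (J(X, l) = (X - 1/11)*(l - 58) = (-1/11 + X)*(-58 + l) = (-58 + l)*(-1/11 + X))
-81725 + J(h(-14), 440) = -81725 + (58/11 - 58*(4 - 1*(-14)) - 1/11*440 + (4 - 1*(-14))*440) = -81725 + (58/11 - 58*(4 + 14) - 40 + (4 + 14)*440) = -81725 + (58/11 - 58*18 - 40 + 18*440) = -81725 + (58/11 - 1044 - 40 + 7920) = -81725 + 75254/11 = -823721/11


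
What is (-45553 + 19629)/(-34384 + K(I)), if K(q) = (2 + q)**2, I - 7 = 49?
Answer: 6481/7755 ≈ 0.83572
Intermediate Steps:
I = 56 (I = 7 + 49 = 56)
(-45553 + 19629)/(-34384 + K(I)) = (-45553 + 19629)/(-34384 + (2 + 56)**2) = -25924/(-34384 + 58**2) = -25924/(-34384 + 3364) = -25924/(-31020) = -25924*(-1/31020) = 6481/7755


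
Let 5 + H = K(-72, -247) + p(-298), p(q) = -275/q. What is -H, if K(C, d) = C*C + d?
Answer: -1470011/298 ≈ -4932.9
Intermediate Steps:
K(C, d) = d + C² (K(C, d) = C² + d = d + C²)
H = 1470011/298 (H = -5 + ((-247 + (-72)²) - 275/(-298)) = -5 + ((-247 + 5184) - 275*(-1/298)) = -5 + (4937 + 275/298) = -5 + 1471501/298 = 1470011/298 ≈ 4932.9)
-H = -1*1470011/298 = -1470011/298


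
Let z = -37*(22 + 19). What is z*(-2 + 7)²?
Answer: -37925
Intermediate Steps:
z = -1517 (z = -37*41 = -1517)
z*(-2 + 7)² = -1517*(-2 + 7)² = -1517*5² = -1517*25 = -37925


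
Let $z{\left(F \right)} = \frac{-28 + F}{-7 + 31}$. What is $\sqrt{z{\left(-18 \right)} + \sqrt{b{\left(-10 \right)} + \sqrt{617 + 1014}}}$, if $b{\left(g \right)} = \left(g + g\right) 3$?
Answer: $\frac{\sqrt{-69 + 36 \sqrt{-60 + \sqrt{1631}}}}{6} \approx 1.206 + 1.8361 i$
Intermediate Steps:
$z{\left(F \right)} = - \frac{7}{6} + \frac{F}{24}$ ($z{\left(F \right)} = \frac{-28 + F}{24} = \left(-28 + F\right) \frac{1}{24} = - \frac{7}{6} + \frac{F}{24}$)
$b{\left(g \right)} = 6 g$ ($b{\left(g \right)} = 2 g 3 = 6 g$)
$\sqrt{z{\left(-18 \right)} + \sqrt{b{\left(-10 \right)} + \sqrt{617 + 1014}}} = \sqrt{\left(- \frac{7}{6} + \frac{1}{24} \left(-18\right)\right) + \sqrt{6 \left(-10\right) + \sqrt{617 + 1014}}} = \sqrt{\left(- \frac{7}{6} - \frac{3}{4}\right) + \sqrt{-60 + \sqrt{1631}}} = \sqrt{- \frac{23}{12} + \sqrt{-60 + \sqrt{1631}}}$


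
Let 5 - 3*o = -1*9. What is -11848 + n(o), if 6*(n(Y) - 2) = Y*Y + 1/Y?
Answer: -8952805/756 ≈ -11842.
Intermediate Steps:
o = 14/3 (o = 5/3 - (-1)*9/3 = 5/3 - ⅓*(-9) = 5/3 + 3 = 14/3 ≈ 4.6667)
n(Y) = 2 + 1/(6*Y) + Y²/6 (n(Y) = 2 + (Y*Y + 1/Y)/6 = 2 + (Y² + 1/Y)/6 = 2 + (1/Y + Y²)/6 = 2 + (1/(6*Y) + Y²/6) = 2 + 1/(6*Y) + Y²/6)
-11848 + n(o) = -11848 + (1 + 14*(12 + (14/3)²)/3)/(6*(14/3)) = -11848 + (⅙)*(3/14)*(1 + 14*(12 + 196/9)/3) = -11848 + (⅙)*(3/14)*(1 + (14/3)*(304/9)) = -11848 + (⅙)*(3/14)*(1 + 4256/27) = -11848 + (⅙)*(3/14)*(4283/27) = -11848 + 4283/756 = -8952805/756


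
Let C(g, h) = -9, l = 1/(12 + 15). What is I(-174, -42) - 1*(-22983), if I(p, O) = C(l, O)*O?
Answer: 23361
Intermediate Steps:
l = 1/27 ≈ 0.037037
I(p, O) = -9*O
I(-174, -42) - 1*(-22983) = -9*(-42) - 1*(-22983) = 378 + 22983 = 23361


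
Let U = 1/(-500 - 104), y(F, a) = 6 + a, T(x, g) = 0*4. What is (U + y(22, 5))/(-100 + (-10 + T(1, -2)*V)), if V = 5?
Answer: -6643/66440 ≈ -0.099985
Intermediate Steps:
T(x, g) = 0
U = -1/604 (U = 1/(-604) = -1/604 ≈ -0.0016556)
(U + y(22, 5))/(-100 + (-10 + T(1, -2)*V)) = (-1/604 + (6 + 5))/(-100 + (-10 + 0*5)) = (-1/604 + 11)/(-100 + (-10 + 0)) = 6643/(604*(-100 - 10)) = (6643/604)/(-110) = (6643/604)*(-1/110) = -6643/66440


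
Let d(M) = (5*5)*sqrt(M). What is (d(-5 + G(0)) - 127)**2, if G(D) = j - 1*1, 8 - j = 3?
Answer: 15504 - 6350*I ≈ 15504.0 - 6350.0*I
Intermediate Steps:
j = 5 (j = 8 - 1*3 = 8 - 3 = 5)
G(D) = 4 (G(D) = 5 - 1*1 = 5 - 1 = 4)
d(M) = 25*sqrt(M)
(d(-5 + G(0)) - 127)**2 = (25*sqrt(-5 + 4) - 127)**2 = (25*sqrt(-1) - 127)**2 = (25*I - 127)**2 = (-127 + 25*I)**2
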